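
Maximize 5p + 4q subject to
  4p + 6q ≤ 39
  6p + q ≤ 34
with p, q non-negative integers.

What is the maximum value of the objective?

37

(p,q)=(5,3): 4·5+6·3=38≤39, 6·5+1·3=33≤34, objective 37.
(p,q)=(5,2): 4·5+6·2=32≤39, 6·5+1·2=32≤34, objective 33.
Maximum is 37 at (p,q)=(5,3).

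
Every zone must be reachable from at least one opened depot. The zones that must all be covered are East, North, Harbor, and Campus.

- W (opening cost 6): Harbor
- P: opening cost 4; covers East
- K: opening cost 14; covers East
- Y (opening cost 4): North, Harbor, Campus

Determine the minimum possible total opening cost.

8

Choose P and Y: together they cover East, North, Harbor, Campus — every zone.
Total opening cost: 4 + 4 = 8.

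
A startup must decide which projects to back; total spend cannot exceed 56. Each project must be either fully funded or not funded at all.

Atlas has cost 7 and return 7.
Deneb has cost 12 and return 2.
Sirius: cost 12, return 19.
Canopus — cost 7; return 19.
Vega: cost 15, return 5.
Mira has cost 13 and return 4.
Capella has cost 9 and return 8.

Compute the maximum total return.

58

This is a 0-1 knapsack instance.
Allowing fractional choices, the relaxed optimum would be about 59.8, but projects are indivisible.
Atlas + Deneb + Sirius + Canopus + Capella: cost 7 + 12 + 12 + 7 + 9 = 47 ≤ 56, return 7 + 2 + 19 + 19 + 8 = 55.
Atlas + Sirius + Canopus + Vega + Capella: cost 7 + 12 + 7 + 15 + 9 = 50 ≤ 56, return 7 + 19 + 19 + 5 + 8 = 58.
Atlas + Sirius + Canopus + Mira + Capella: cost 7 + 12 + 7 + 13 + 9 = 48 ≤ 56, return 7 + 19 + 19 + 4 + 8 = 57.
Best is Atlas, Sirius, Canopus, Vega, and Capella with total return 58.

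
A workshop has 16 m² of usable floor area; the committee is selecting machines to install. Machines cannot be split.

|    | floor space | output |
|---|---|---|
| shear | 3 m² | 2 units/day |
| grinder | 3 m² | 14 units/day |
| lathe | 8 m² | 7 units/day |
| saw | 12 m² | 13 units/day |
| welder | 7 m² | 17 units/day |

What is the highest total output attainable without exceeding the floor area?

33

Allowing fractional choices, the relaxed optimum would be about 37.5, but machines are indivisible.
grinder + saw: floor space 3 + 12 = 15 ≤ 16, output 14 + 13 = 27.
grinder + welder: floor space 3 + 7 = 10 ≤ 16, output 14 + 17 = 31.
shear + grinder + welder: floor space 3 + 3 + 7 = 13 ≤ 16, output 2 + 14 + 17 = 33.
Best is shear, grinder, and welder with total output 33.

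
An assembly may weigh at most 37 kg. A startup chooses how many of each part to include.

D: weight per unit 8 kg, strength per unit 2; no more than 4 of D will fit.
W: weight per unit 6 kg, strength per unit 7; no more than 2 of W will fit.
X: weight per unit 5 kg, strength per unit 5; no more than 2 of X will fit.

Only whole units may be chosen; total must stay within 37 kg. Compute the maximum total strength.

Take 1×D, 2×W, and 2×X: weight 30 ≤ 37, strength 1·2 + 2·7 + 2·5 = 26.
W has the best ratio (7/6) and is taken to its limit of 2; remaining capacity is filled optimally with the others.

26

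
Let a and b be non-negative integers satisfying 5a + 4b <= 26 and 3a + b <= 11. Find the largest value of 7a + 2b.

25

(a,b)=(3,2): 5·3+4·2=23≤26, 3·3+1·2=11≤11, objective 25.
(a,b)=(3,1): 5·3+4·1=19≤26, 3·3+1·1=10≤11, objective 23.
The best lattice point is (3,2), giving 25.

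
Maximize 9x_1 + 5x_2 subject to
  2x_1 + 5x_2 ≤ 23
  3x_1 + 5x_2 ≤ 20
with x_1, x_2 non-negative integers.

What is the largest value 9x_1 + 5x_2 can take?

54

Relaxing integrality, the LP optimum is 60.00 at (x_1,x_2) = (6.67, 0), which is not an integer point.
(x_1,x_2)=(6,0): 2·6+5·0=12≤23, 3·6+5·0=18≤20, objective 54.
(x_1,x_2)=(5,1): 2·5+5·1=15≤23, 3·5+5·1=20≤20, objective 50.
(x_1,x_2)=(5,0): 2·5+5·0=10≤23, 3·5+5·0=15≤20, objective 45.
No feasible integer point exceeds 54.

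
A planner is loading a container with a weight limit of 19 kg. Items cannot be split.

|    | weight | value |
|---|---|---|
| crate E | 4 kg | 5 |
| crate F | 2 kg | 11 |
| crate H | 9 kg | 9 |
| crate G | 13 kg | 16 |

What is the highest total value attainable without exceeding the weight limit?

This is an integer program with binary decision variables.
crate E + crate F + crate G: weight 4 + 2 + 13 = 19 ≤ 19, value 5 + 11 + 16 = 32.
crate F + crate G: weight 2 + 13 = 15 ≤ 19, value 11 + 16 = 27.
crate E + crate F + crate H: weight 4 + 2 + 9 = 15 ≤ 19, value 5 + 11 + 9 = 25.
Best is crate E, crate F, and crate G with total value 32.

32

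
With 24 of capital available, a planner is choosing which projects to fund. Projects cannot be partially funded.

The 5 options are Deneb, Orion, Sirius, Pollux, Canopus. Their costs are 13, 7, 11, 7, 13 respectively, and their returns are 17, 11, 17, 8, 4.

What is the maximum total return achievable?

34

Take Deneb and Sirius: cost 13 + 11 = 24 ≤ 24, return 17 + 17 = 34.
No other feasible combination does better.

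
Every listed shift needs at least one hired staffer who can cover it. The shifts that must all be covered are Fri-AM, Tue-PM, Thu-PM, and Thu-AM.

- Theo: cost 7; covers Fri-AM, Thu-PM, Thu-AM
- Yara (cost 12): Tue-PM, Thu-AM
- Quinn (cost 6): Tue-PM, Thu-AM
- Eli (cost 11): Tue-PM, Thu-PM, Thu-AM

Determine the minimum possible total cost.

13

Choose Theo and Quinn: together they cover Fri-AM, Tue-PM, Thu-PM, Thu-AM — every shift.
Total cost: 7 + 6 = 13.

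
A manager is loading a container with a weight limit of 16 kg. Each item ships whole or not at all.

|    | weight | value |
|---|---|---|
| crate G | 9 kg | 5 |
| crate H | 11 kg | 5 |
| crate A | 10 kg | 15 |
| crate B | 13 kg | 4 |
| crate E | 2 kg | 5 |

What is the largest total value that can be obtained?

Allowing fractional choices, the relaxed optimum would be about 22.2, but items are indivisible.
crate G + crate E: weight 9 + 2 = 11 ≤ 16, value 5 + 5 = 10.
crate A: weight 10 ≤ 16, value 15.
crate A + crate E: weight 10 + 2 = 12 ≤ 16, value 15 + 5 = 20.
Best is crate A and crate E with total value 20.

20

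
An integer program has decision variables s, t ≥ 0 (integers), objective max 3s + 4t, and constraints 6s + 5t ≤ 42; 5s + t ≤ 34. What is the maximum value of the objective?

(s,t)=(0,8): 6·0+5·8=40≤42, 5·0+1·8=8≤34, objective 32.
(s,t)=(1,7): 6·1+5·7=41≤42, 5·1+1·7=12≤34, objective 31.
(s,t)=(0,7): 6·0+5·7=35≤42, 5·0+1·7=7≤34, objective 28.
Maximum is 32 at (s,t)=(0,8).

32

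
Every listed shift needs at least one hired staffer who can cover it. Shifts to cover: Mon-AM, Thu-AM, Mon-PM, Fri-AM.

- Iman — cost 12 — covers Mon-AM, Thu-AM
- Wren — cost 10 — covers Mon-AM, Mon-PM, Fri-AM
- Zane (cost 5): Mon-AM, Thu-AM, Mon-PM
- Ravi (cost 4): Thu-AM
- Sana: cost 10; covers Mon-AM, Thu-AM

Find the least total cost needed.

This is an integer covering problem.
The greedy cost-per-new-shift heuristic would pick Zane and Wren for 15, but a cheaper cover exists.
Choose Wren and Ravi: together they cover Mon-AM, Thu-AM, Mon-PM, Fri-AM — every shift.
Total cost: 10 + 4 = 14.
No cover costs less than 14.

14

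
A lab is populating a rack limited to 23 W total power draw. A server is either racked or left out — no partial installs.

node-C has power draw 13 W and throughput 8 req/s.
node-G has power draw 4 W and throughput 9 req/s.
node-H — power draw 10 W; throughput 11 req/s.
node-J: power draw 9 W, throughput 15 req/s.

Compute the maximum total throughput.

35

node-H + node-J: power draw 10 + 9 = 19 ≤ 23, throughput 11 + 15 = 26.
node-G + node-H + node-J: power draw 4 + 10 + 9 = 23 ≤ 23, throughput 9 + 11 + 15 = 35.
Best is node-G, node-H, and node-J with total throughput 35.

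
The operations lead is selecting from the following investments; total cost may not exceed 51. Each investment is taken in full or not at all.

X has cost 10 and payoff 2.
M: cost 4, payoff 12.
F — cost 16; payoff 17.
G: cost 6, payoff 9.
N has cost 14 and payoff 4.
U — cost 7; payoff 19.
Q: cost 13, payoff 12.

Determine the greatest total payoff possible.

Allowing fractional choices, the relaxed optimum would be about 70.4, but investments are indivisible.
M + F + G + N + U: cost 4 + 16 + 6 + 14 + 7 = 47 ≤ 51, payoff 12 + 17 + 9 + 4 + 19 = 61.
M + F + G + U + Q: cost 4 + 16 + 6 + 7 + 13 = 46 ≤ 51, payoff 12 + 17 + 9 + 19 + 12 = 69.
X + M + F + U + Q: cost 10 + 4 + 16 + 7 + 13 = 50 ≤ 51, payoff 2 + 12 + 17 + 19 + 12 = 62.
Best is M, F, G, U, and Q with total payoff 69.

69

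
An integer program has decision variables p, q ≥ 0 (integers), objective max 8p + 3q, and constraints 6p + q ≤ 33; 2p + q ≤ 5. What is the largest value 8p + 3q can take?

19

(p,q)=(2,1) is feasible, giving 19.
(p,q)=(2,0) is feasible, giving 16.
(p,q)=(1,2) is feasible, giving 14.
No feasible integer point exceeds 19.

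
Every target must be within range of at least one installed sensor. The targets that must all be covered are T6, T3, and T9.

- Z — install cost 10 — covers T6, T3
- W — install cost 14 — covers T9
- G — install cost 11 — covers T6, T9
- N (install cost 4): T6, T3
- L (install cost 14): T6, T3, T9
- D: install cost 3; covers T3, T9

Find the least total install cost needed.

This is a weighted set-cover instance.
Choose N and D: together they cover T6, T3, T9 — every target.
Total install cost: 4 + 3 = 7.
No cover costs less than 7.

7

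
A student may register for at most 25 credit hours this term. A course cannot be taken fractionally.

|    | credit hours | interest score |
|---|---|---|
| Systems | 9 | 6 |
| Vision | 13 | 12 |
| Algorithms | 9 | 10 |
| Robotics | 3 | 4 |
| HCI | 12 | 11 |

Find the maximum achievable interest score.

Vision + Algorithms + Robotics: credit hours 13 + 9 + 3 = 25 ≤ 25, interest score 12 + 10 + 4 = 26.
Vision + HCI: credit hours 13 + 12 = 25 ≤ 25, interest score 12 + 11 = 23.
Algorithms + Robotics + HCI: credit hours 9 + 3 + 12 = 24 ≤ 25, interest score 10 + 4 + 11 = 25.
Best is Vision, Algorithms, and Robotics with total interest score 26.

26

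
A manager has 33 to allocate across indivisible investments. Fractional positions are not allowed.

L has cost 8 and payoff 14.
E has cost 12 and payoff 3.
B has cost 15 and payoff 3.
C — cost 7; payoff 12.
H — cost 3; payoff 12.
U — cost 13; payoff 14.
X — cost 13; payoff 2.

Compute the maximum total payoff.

This is an integer program with binary decision variables.
Allowing fractional choices, the relaxed optimum would be about 52.5, but investments are indivisible.
L + C + H + U: cost 8 + 7 + 3 + 13 = 31 ≤ 33, payoff 14 + 12 + 12 + 14 = 52.
L + B + C + H: cost 8 + 15 + 7 + 3 = 33 ≤ 33, payoff 14 + 3 + 12 + 12 = 41.
L + E + C + H: cost 8 + 12 + 7 + 3 = 30 ≤ 33, payoff 14 + 3 + 12 + 12 = 41.
Best is L, C, H, and U with total payoff 52.

52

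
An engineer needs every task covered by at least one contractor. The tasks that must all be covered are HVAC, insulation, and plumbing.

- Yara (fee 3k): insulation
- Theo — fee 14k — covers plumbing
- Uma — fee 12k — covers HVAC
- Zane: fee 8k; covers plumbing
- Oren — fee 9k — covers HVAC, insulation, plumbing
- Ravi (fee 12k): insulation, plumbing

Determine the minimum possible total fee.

9

This is a weighted set-cover instance.
The greedy cost-per-new-task heuristic would pick Yara and Oren for 12, but a cheaper cover exists.
Oren alone covers HVAC, insulation, plumbing — every task.
Total fee: 9.
No cover costs less than 9.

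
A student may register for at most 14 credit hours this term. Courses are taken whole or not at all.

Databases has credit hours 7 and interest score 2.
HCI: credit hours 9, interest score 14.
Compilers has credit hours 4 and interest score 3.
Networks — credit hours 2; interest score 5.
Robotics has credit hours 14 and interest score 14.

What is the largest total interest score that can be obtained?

19

Allowing fractional choices, the relaxed optimum would be about 22.0, but courses are indivisible.
HCI + Compilers: credit hours 9 + 4 = 13 ≤ 14, interest score 14 + 3 = 17.
HCI + Networks: credit hours 9 + 2 = 11 ≤ 14, interest score 14 + 5 = 19.
Best is HCI and Networks with total interest score 19.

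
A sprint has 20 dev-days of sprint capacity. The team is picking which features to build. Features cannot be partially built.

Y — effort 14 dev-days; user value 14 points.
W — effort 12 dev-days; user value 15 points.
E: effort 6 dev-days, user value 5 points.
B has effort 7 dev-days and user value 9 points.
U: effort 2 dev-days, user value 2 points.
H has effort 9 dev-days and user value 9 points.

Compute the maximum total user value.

24

Allowing fractional choices, the relaxed optimum would be about 25.0, but features are indivisible.
W + B: effort 12 + 7 = 19 ≤ 20, user value 15 + 9 = 24.
W + E + U: effort 12 + 6 + 2 = 20 ≤ 20, user value 15 + 5 + 2 = 22.
W + E: effort 12 + 6 = 18 ≤ 20, user value 15 + 5 = 20.
Best is W and B with total user value 24.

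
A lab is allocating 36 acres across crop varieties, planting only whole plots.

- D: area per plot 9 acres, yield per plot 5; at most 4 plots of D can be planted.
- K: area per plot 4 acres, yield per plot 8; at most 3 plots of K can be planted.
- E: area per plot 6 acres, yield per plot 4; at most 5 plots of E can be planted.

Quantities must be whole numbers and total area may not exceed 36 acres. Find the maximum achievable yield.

40

3×K and 4×E: area 36 ≤ 36, yield 3·8 + 4·4 = 40.
2×D, 3×K, and 1×E: area 36 ≤ 36, yield 2·5 + 3·8 + 1·4 = 38.
Best is 40.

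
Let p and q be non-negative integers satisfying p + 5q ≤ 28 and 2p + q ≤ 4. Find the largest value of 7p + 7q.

28

(p,q)=(0,4) is feasible, giving 28.
(p,q)=(0,3) is feasible, giving 21.
Maximum is 28 at (p,q)=(0,4).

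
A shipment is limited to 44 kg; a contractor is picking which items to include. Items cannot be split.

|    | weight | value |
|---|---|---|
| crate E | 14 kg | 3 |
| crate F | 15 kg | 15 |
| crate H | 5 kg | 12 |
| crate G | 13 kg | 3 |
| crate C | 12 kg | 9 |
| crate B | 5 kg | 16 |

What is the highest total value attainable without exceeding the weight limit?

Allowing fractional choices, the relaxed optimum would be about 53.6, but items are indivisible.
crate E + crate F + crate H + crate B: weight 14 + 15 + 5 + 5 = 39 ≤ 44, value 3 + 15 + 12 + 16 = 46.
crate F + crate H + crate G + crate B: weight 15 + 5 + 13 + 5 = 38 ≤ 44, value 15 + 12 + 3 + 16 = 46.
crate F + crate H + crate C + crate B: weight 15 + 5 + 12 + 5 = 37 ≤ 44, value 15 + 12 + 9 + 16 = 52.
Best is crate F, crate H, crate C, and crate B with total value 52.

52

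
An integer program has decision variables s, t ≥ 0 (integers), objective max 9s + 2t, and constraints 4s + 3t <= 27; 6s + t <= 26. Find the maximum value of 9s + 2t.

40

The continuous relaxation peaks at (3.64, 4.14) with value 41.07; rounding to a feasible lattice point costs some objective.
(s,t)=(4,2): 4·4+3·2=22≤27, 6·4+1·2=26≤26, objective 40.
(s,t)=(4,1): 4·4+3·1=19≤27, 6·4+1·1=25≤26, objective 38.
(s,t)=(3,5): 4·3+3·5=27≤27, 6·3+1·5=23≤26, objective 37.
No feasible integer point exceeds 40.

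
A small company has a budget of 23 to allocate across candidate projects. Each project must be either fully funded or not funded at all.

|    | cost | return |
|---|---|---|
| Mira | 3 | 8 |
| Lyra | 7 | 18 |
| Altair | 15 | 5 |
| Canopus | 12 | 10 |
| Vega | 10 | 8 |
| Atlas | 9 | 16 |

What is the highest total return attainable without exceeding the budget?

42

Take Mira, Lyra, and Atlas: cost 3 + 7 + 9 = 19 ≤ 23, return 8 + 18 + 16 = 42.
No other feasible combination does better.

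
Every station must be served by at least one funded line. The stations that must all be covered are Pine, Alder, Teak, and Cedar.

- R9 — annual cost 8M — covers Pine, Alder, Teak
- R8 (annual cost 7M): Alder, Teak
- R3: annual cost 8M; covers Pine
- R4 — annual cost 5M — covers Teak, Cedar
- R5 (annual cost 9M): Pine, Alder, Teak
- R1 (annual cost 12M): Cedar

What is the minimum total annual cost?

13

Choose R9 and R4: together they cover Pine, Alder, Teak, Cedar — every station.
Total annual cost: 8 + 5 = 13.
No cover costs less than 13.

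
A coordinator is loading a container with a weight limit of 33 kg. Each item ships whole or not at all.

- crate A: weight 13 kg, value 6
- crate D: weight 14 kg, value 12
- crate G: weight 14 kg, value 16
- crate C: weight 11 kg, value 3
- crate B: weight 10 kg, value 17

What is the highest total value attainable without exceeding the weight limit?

This is an integer program with binary decision variables.
Take crate G and crate B: weight 14 + 10 = 24 ≤ 33, value 16 + 17 = 33.
No other feasible combination does better.

33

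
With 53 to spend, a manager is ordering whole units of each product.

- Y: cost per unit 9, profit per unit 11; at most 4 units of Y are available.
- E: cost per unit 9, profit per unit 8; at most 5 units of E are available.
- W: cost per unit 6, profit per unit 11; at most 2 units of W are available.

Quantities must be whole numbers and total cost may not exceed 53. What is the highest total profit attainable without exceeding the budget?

W has the best ratio (11/6); taking only W gives at most 2×11 = 22 (stopped by the supply cap of 2).
Mixing does better — 4×Y and 2×W: cost 48 ≤ 53, profit 4·11 + 2·11 = 66.

66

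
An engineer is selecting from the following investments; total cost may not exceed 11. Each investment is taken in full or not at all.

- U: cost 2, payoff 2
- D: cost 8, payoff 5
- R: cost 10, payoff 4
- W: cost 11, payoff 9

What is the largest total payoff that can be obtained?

This is a 0-1 knapsack instance.
Allowing fractional choices, the relaxed optimum would be about 9.4, but investments are indivisible.
W: cost 11 ≤ 11, payoff 9.
U + D: cost 2 + 8 = 10 ≤ 11, payoff 2 + 5 = 7.
D: cost 8 ≤ 11, payoff 5.
Best is W with total payoff 9.

9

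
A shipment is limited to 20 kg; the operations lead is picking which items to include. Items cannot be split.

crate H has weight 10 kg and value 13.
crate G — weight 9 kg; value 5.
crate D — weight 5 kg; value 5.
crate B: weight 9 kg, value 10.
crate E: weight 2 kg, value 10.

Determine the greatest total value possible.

Treat it as a binary knapsack problem.
crate G + crate B + crate E: weight 9 + 9 + 2 = 20 ≤ 20, value 5 + 10 + 10 = 25.
crate H + crate D + crate E: weight 10 + 5 + 2 = 17 ≤ 20, value 13 + 5 + 10 = 28.
crate D + crate B + crate E: weight 5 + 9 + 2 = 16 ≤ 20, value 5 + 10 + 10 = 25.
Best is crate H, crate D, and crate E with total value 28.

28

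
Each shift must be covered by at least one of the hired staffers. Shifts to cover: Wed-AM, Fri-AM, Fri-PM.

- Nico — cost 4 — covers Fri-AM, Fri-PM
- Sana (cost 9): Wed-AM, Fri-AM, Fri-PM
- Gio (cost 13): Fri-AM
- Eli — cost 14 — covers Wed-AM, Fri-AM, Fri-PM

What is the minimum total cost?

9

This is an integer covering problem.
The greedy cost-per-new-shift heuristic would pick Nico and Sana for 13, but a cheaper cover exists.
Sana alone covers Wed-AM, Fri-AM, Fri-PM — every shift.
Total cost: 9.
No cover costs less than 9.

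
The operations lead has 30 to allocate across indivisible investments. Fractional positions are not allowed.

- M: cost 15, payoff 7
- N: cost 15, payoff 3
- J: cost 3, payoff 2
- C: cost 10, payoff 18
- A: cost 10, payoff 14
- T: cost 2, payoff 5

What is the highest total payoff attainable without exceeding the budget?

Allowing fractional choices, the relaxed optimum would be about 41.3, but investments are indivisible.
C + A + T: cost 10 + 10 + 2 = 22 ≤ 30, payoff 18 + 14 + 5 = 37.
J + C + A + T: cost 3 + 10 + 10 + 2 = 25 ≤ 30, payoff 2 + 18 + 14 + 5 = 39.
J + C + A: cost 3 + 10 + 10 = 23 ≤ 30, payoff 2 + 18 + 14 = 34.
Best is J, C, A, and T with total payoff 39.

39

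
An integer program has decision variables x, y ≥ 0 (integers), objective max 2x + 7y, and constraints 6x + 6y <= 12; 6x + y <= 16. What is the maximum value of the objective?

14

(x,y)=(0,2): 6·0+6·2=12≤12, 6·0+1·2=2≤16, objective 14.
(x,y)=(1,1): 6·1+6·1=12≤12, 6·1+1·1=7≤16, objective 9.
(x,y)=(0,1): 6·0+6·1=6≤12, 6·0+1·1=1≤16, objective 7.
No feasible integer point exceeds 14.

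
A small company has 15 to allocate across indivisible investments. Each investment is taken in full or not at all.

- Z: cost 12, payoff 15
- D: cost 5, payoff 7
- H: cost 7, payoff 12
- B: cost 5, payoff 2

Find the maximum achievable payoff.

19

Allowing fractional choices, the relaxed optimum would be about 22.8, but investments are indivisible.
Z: cost 12 ≤ 15, payoff 15.
H + B: cost 7 + 5 = 12 ≤ 15, payoff 12 + 2 = 14.
D + H: cost 5 + 7 = 12 ≤ 15, payoff 7 + 12 = 19.
Best is D and H with total payoff 19.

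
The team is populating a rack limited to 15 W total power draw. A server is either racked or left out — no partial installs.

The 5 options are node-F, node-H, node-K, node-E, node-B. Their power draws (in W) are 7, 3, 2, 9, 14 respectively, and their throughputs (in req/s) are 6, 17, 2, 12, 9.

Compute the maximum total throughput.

Allowing fractional choices, the relaxed optimum would be about 31.9, but servers are indivisible.
node-H + node-E: power draw 3 + 9 = 12 ≤ 15, throughput 17 + 12 = 29.
node-F + node-H + node-K: power draw 7 + 3 + 2 = 12 ≤ 15, throughput 6 + 17 + 2 = 25.
node-H + node-K + node-E: power draw 3 + 2 + 9 = 14 ≤ 15, throughput 17 + 2 + 12 = 31.
Best is node-H, node-K, and node-E with total throughput 31.

31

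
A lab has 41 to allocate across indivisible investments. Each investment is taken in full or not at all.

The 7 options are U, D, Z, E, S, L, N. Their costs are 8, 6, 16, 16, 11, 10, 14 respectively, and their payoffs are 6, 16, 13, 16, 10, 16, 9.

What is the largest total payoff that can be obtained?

Take U, D, E, and L: cost 8 + 6 + 16 + 10 = 40 ≤ 41, payoff 6 + 16 + 16 + 16 = 54.
No other feasible combination does better.

54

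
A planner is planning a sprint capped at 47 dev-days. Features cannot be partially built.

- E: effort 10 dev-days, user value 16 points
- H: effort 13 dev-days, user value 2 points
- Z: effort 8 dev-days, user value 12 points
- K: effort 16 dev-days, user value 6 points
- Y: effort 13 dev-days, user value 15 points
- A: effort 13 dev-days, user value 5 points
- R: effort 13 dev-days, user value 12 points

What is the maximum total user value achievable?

Take E, Z, Y, and R: effort 10 + 8 + 13 + 13 = 44 ≤ 47, user value 16 + 12 + 15 + 12 = 55.
No other feasible combination does better.

55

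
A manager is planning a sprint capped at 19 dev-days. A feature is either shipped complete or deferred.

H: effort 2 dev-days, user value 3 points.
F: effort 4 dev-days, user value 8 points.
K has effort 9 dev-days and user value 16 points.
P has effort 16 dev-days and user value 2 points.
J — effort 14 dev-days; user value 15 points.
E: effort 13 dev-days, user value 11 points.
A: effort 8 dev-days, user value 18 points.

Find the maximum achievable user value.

37

Take H, K, and A: effort 2 + 9 + 8 = 19 ≤ 19, user value 3 + 16 + 18 = 37.
No other feasible combination does better.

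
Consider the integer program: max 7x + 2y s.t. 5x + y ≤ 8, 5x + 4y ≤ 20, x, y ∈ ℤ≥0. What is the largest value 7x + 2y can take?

The continuous relaxation peaks at (0.8, 4) with value 13.60; rounding to a feasible lattice point costs some objective.
(x,y)=(1,3): 5·1+1·3=8≤8, 5·1+4·3=17≤20, objective 13.
(x,y)=(1,2): 5·1+1·2=7≤8, 5·1+4·2=13≤20, objective 11.
(x,y)=(0,5): 5·0+1·5=5≤8, 5·0+4·5=20≤20, objective 10.
(x,y)=(0,4): 5·0+1·4=4≤8, 5·0+4·4=16≤20, objective 8.
No feasible integer point exceeds 13.

13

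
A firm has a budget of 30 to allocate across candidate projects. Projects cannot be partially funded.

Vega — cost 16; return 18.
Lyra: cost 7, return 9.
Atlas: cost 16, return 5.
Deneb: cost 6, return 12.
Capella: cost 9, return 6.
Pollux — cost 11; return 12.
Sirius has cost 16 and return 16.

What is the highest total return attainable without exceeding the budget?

39

Allowing fractional choices, the relaxed optimum would be about 40.1, but projects are indivisible.
Vega + Lyra + Deneb: cost 16 + 7 + 6 = 29 ≤ 30, return 18 + 9 + 12 = 39.
Lyra + Deneb + Pollux: cost 7 + 6 + 11 = 24 ≤ 30, return 9 + 12 + 12 = 33.
Lyra + Deneb + Sirius: cost 7 + 6 + 16 = 29 ≤ 30, return 9 + 12 + 16 = 37.
Best is Vega, Lyra, and Deneb with total return 39.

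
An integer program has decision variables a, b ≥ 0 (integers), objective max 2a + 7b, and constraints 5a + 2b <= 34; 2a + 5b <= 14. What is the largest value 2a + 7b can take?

The continuous relaxation peaks at (0, 2.8) with value 19.60; rounding to a feasible lattice point costs some objective.
(a,b)=(2,2): 5·2+2·2=14≤34, 2·2+5·2=14≤14, objective 18.
(a,b)=(1,2): 5·1+2·2=9≤34, 2·1+5·2=12≤14, objective 16.
(a,b)=(0,2): 5·0+2·2=4≤34, 2·0+5·2=10≤14, objective 14.
No feasible integer point exceeds 18.

18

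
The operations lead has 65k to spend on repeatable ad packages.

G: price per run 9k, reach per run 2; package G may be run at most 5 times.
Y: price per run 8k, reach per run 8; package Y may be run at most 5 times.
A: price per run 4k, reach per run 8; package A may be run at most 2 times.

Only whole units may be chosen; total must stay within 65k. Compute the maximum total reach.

This is a bounded integer knapsack.
Take 1×G, 5×Y, and 2×A: price 57 ≤ 65, reach 1·2 + 5·8 + 2·8 = 58.
A has the best ratio (8/4) and is taken to its limit of 2; remaining capacity is filled optimally with the others.

58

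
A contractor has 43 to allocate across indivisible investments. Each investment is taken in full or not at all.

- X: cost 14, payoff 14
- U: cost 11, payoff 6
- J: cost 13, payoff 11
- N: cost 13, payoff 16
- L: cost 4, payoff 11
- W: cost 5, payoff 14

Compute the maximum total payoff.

55

Take X, N, L, and W: cost 14 + 13 + 4 + 5 = 36 ≤ 43, payoff 14 + 16 + 11 + 14 = 55.
No other feasible combination does better.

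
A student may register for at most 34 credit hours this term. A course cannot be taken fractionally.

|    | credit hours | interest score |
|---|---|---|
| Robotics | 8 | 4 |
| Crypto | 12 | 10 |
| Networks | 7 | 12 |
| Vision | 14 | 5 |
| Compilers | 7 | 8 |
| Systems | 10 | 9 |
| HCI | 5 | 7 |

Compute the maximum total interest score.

38

Crypto + Networks + Compilers + HCI: credit hours 12 + 7 + 7 + 5 = 31 ≤ 34, interest score 10 + 12 + 8 + 7 = 37.
Crypto + Networks + Systems + HCI: credit hours 12 + 7 + 10 + 5 = 34 ≤ 34, interest score 10 + 12 + 9 + 7 = 38.
Best is Crypto, Networks, Systems, and HCI with total interest score 38.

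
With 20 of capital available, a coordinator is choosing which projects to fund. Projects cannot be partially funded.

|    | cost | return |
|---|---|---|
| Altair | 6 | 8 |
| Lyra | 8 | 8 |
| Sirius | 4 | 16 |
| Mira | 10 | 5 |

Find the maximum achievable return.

Take Altair, Lyra, and Sirius: cost 6 + 8 + 4 = 18 ≤ 20, return 8 + 8 + 16 = 32.
No other feasible combination does better.

32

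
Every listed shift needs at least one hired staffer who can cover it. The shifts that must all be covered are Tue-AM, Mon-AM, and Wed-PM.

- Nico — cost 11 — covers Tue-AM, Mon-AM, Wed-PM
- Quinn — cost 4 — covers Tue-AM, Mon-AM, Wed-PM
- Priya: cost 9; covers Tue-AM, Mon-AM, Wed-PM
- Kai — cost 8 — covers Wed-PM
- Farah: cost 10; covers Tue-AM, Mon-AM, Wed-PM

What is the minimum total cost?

4

Quinn alone covers Tue-AM, Mon-AM, Wed-PM — every shift.
Total cost: 4.
No cover costs less than 4.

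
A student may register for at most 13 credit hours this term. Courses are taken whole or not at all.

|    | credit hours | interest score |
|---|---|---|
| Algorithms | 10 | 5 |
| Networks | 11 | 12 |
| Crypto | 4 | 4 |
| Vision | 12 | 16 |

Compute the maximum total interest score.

16

Allowing fractional choices, the relaxed optimum would be about 17.1, but courses are indivisible.
Algorithms: credit hours 10 ≤ 13, interest score 5.
Networks: credit hours 11 ≤ 13, interest score 12.
Vision: credit hours 12 ≤ 13, interest score 16.
Best is Vision with total interest score 16.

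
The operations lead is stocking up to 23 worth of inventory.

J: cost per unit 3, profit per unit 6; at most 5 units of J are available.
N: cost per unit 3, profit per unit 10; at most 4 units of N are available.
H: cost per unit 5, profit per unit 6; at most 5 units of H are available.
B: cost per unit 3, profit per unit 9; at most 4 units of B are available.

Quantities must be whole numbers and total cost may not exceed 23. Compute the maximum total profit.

67

N has the best ratio (10/3); taking only N gives at most 4×10 = 40 (stopped by the supply cap of 4).
Mixing does better — 4×N and 3×B: cost 21 ≤ 23, profit 4·10 + 3·9 = 67.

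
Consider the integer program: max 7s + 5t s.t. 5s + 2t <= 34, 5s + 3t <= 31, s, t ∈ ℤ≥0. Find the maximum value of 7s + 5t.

50

Relaxing integrality, the LP optimum is 51.67 at (s,t) = (0, 10.3), which is not an integer point.
(s,t)=(0,10): 5·0+2·10=20≤34, 5·0+3·10=30≤31, objective 50.
(s,t)=(0,9): 5·0+2·9=18≤34, 5·0+3·9=27≤31, objective 45.
No feasible integer point exceeds 50.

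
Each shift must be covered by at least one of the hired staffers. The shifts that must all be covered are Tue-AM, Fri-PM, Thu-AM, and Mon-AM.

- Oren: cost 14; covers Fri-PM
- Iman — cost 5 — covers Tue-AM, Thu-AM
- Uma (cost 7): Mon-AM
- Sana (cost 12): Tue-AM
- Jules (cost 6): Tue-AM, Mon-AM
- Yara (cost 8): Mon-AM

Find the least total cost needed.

25

Choose Oren, Iman, and Jules: together they cover Tue-AM, Fri-PM, Thu-AM, Mon-AM — every shift.
Total cost: 14 + 5 + 6 = 25.
No cover costs less than 25.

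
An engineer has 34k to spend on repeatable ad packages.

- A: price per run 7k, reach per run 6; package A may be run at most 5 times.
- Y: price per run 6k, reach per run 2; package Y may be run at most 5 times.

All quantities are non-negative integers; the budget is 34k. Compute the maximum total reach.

This is a bounded integer knapsack.
4×A and 1×Y: price 34 ≤ 34, reach 4·6 + 1·2 = 26.
4×A: price 28 ≤ 34, reach 4·6 = 24.
Best is 26.

26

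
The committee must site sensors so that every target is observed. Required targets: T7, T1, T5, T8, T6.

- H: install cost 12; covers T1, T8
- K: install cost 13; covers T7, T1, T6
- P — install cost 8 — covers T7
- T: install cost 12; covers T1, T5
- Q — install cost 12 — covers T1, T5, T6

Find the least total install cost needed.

Choose H, P, and Q: together they cover T7, T1, T5, T8, T6 — every target.
Total install cost: 12 + 8 + 12 = 32.
No cover costs less than 32.

32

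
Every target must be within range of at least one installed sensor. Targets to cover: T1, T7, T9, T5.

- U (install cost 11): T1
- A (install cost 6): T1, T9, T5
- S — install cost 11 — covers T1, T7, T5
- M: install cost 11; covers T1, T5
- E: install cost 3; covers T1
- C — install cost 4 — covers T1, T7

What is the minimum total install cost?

Choose A and C: together they cover T1, T7, T9, T5 — every target.
Total install cost: 6 + 4 = 10.

10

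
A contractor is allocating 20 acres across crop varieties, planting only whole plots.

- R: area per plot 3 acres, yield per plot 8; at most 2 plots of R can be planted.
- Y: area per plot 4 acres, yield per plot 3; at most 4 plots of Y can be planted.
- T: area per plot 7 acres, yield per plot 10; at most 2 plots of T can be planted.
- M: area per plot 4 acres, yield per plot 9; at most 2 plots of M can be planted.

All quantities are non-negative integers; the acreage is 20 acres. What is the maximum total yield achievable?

This is a bounded integer knapsack.
Take 2×R, 1×Y, and 2×M: area 18 ≤ 20, yield 2·8 + 1·3 + 2·9 = 37.
R has the best ratio (8/3) and is taken to its limit of 2; remaining capacity is filled optimally with the others.

37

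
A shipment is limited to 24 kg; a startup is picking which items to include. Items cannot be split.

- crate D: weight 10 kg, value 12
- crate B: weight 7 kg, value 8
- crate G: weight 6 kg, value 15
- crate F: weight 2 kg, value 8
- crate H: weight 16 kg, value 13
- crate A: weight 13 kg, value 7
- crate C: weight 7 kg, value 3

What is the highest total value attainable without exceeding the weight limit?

This is an integer program with binary decision variables.
Allowing fractional choices, the relaxed optimum would be about 41.9, but items are indivisible.
crate G + crate F + crate H: weight 6 + 2 + 16 = 24 ≤ 24, value 15 + 8 + 13 = 36.
crate D + crate G + crate F: weight 10 + 6 + 2 = 18 ≤ 24, value 12 + 15 + 8 = 35.
crate D + crate B + crate G: weight 10 + 7 + 6 = 23 ≤ 24, value 12 + 8 + 15 = 35.
Best is crate G, crate F, and crate H with total value 36.

36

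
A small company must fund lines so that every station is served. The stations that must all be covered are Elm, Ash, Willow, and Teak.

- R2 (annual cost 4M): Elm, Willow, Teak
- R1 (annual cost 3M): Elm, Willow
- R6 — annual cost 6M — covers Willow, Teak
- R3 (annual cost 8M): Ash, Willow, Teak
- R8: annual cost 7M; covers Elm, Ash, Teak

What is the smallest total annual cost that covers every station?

10

The greedy cost-per-new-station heuristic would pick R2 and R8 for 11, but a cheaper cover exists.
Choose R1 and R8: together they cover Elm, Ash, Willow, Teak — every station.
Total annual cost: 3 + 7 = 10.
No cover costs less than 10.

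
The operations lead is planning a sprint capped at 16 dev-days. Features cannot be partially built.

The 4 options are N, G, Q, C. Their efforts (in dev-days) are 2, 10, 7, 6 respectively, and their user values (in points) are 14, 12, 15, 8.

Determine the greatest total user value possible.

Allowing fractional choices, the relaxed optimum would be about 38.2, but features are indivisible.
N + Q: effort 2 + 7 = 9 ≤ 16, user value 14 + 15 = 29.
N + Q + C: effort 2 + 7 + 6 = 15 ≤ 16, user value 14 + 15 + 8 = 37.
Best is N, Q, and C with total user value 37.

37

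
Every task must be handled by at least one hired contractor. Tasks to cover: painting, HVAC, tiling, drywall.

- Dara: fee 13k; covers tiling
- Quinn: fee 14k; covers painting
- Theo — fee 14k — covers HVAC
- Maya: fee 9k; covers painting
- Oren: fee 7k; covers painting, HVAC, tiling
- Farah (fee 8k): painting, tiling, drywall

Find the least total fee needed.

Choose Oren and Farah: together they cover painting, HVAC, tiling, drywall — every task.
Total fee: 7 + 8 = 15.
No cover costs less than 15.

15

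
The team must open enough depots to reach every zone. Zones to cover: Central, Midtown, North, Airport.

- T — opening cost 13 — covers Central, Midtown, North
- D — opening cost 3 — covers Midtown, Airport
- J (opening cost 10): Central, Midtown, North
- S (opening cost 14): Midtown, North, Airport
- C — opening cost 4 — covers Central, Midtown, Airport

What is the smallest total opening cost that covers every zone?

The greedy cost-per-new-zone heuristic would pick C and J for 14, but a cheaper cover exists.
Choose D and J: together they cover Central, Midtown, North, Airport — every zone.
Total opening cost: 3 + 10 = 13.
No cover costs less than 13.

13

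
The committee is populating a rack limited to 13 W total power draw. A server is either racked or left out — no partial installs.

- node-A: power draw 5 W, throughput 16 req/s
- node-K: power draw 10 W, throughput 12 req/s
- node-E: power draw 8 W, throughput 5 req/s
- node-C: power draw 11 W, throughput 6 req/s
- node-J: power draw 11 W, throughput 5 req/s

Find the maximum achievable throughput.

21

node-A: power draw 5 ≤ 13, throughput 16.
node-A + node-E: power draw 5 + 8 = 13 ≤ 13, throughput 16 + 5 = 21.
node-K: power draw 10 ≤ 13, throughput 12.
Best is node-A and node-E with total throughput 21.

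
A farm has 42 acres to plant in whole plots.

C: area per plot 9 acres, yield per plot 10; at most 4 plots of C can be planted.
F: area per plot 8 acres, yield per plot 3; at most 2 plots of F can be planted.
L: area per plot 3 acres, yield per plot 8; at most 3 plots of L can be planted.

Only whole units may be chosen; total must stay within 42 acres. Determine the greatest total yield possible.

3×C and 3×L: area 36 ≤ 42, yield 3·10 + 3·8 = 54.
4×C and 2×L: area 42 ≤ 42, yield 4·10 + 2·8 = 56.
Best is 56.

56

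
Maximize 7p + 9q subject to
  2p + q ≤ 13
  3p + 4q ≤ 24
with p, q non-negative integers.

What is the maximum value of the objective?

Relaxing integrality, the LP optimum is 55.40 at (p,q) = (5.6, 1.8), which is not an integer point.
(p,q)=(4,3): 2·4+1·3=11≤13, 3·4+4·3=24≤24, objective 55.
(p,q)=(5,2): 2·5+1·2=12≤13, 3·5+4·2=23≤24, objective 53.
(p,q)=(6,1): 2·6+1·1=13≤13, 3·6+4·1=22≤24, objective 51.
(p,q)=(3,3): 2·3+1·3=9≤13, 3·3+4·3=21≤24, objective 48.
Maximum is 55 at (p,q)=(4,3).

55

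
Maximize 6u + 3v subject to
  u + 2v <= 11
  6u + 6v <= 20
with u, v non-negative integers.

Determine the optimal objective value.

Relaxing integrality, the LP optimum is 20.00 at (u,v) = (3.33, 0), which is not an integer point.
(u,v)=(3,0): 1·3+2·0=3≤11, 6·3+6·0=18≤20, objective 18.
(u,v)=(2,1): 1·2+2·1=4≤11, 6·2+6·1=18≤20, objective 15.
(u,v)=(2,0): 1·2+2·0=2≤11, 6·2+6·0=12≤20, objective 12.
No feasible integer point exceeds 18.

18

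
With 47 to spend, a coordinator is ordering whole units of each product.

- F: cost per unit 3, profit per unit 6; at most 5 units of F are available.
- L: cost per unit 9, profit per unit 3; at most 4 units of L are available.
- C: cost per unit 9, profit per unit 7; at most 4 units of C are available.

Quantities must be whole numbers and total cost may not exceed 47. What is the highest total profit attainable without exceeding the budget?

F has the best ratio (6/3); taking only F gives at most 5×6 = 30 (stopped by the supply cap of 5).
Mixing does better — 5×F and 3×C: cost 42 ≤ 47, profit 5·6 + 3·7 = 51.

51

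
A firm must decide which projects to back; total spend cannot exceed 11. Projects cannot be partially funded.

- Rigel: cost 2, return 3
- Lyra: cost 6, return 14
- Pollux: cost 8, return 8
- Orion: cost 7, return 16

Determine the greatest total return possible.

19

Allowing fractional choices, the relaxed optimum would be about 25.4, but projects are indivisible.
Rigel + Lyra: cost 2 + 6 = 8 ≤ 11, return 3 + 14 = 17.
Rigel + Orion: cost 2 + 7 = 9 ≤ 11, return 3 + 16 = 19.
Best is Rigel and Orion with total return 19.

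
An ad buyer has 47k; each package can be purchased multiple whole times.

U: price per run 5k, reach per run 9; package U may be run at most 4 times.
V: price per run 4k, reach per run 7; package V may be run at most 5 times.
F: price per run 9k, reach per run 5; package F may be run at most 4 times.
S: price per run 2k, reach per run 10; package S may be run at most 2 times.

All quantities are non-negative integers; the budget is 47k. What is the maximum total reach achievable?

S has the best ratio (10/2); taking only S gives at most 2×10 = 20 (stopped by the supply cap of 2).
Mixing does better — 4×U, 5×V, and 2×S: price 44 ≤ 47, reach 4·9 + 5·7 + 2·10 = 91.

91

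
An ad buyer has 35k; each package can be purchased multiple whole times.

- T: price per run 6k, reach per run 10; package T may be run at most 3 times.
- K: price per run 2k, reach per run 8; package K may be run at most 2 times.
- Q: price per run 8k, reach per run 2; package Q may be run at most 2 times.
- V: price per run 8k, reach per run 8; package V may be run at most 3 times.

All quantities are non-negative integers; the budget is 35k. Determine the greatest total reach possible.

K has the best ratio (8/2); taking only K gives at most 2×8 = 16 (stopped by the supply cap of 2).
Mixing does better — 3×T, 2×K, and 1×V: price 30 ≤ 35, reach 3·10 + 2·8 + 1·8 = 54.

54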